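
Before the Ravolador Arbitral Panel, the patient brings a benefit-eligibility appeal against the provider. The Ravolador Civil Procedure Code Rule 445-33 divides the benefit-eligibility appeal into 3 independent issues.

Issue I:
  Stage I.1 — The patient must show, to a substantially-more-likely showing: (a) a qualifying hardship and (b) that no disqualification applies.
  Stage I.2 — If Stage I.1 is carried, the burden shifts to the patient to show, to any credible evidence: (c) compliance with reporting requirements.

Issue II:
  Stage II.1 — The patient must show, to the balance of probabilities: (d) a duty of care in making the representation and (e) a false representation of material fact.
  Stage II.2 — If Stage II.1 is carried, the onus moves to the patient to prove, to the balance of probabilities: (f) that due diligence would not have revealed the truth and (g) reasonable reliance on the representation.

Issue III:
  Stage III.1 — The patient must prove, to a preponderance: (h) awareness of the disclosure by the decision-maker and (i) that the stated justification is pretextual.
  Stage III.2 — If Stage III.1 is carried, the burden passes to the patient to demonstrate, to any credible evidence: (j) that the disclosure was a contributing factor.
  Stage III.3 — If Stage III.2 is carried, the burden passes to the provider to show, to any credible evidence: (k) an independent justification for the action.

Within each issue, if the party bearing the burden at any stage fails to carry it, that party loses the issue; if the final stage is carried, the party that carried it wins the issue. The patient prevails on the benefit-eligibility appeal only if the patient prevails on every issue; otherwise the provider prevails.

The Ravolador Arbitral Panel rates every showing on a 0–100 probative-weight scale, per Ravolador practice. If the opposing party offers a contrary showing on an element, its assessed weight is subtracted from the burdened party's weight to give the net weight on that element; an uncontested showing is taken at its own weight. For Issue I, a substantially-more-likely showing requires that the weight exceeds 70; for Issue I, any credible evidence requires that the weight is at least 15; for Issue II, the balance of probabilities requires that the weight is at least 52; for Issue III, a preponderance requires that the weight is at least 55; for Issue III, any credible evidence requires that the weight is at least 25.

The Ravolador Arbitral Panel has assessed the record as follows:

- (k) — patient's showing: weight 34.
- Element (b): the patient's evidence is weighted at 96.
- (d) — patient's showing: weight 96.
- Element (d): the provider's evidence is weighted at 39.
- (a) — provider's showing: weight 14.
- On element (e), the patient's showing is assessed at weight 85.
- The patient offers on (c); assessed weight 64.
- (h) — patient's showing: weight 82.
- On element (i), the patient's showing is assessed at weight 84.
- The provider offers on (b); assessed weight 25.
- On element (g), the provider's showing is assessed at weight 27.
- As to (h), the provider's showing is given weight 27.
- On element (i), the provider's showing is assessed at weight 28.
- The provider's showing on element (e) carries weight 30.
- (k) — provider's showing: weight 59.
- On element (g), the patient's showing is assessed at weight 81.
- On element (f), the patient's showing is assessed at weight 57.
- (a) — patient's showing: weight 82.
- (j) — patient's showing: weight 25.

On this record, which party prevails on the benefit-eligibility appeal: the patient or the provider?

— Issue I —
Stage I.1 — burden on patient; standard: a substantially-more-likely showing (weight exceeds 70).
    (a): 82 − 14 = 68 ≤ 70 [not met]
    (b): 96 − 25 = 71 > 70 [met]
  Stage I.1 not carried; the patient fails its burden.
So the provider prevails on this issue.
— Issue II —
Stage II.1 (patient, the balance of probabilities, weight is at least 52): (d) net 96−39=57 ≥ 52 — meets; (e) net 85−30=55 ≥ 52 — meets.
  Stage II.1 is satisfied; the patient continues to bear the burden.
Stage II.2 (patient, the balance of probabilities, weight is at least 52): (f) 57 ≥ 52 — meets; (g) net 81−27=54 ≥ 52 — meets.
  Stage II.2 carried; the final stage is satisfied.
With every stage satisfied, the patient prevails on this issue.
— Issue III —
Stage III.1 (patient, a preponderance, weight is at least 55): (h) net 82−27=55 ≥ 55 — meets; (i) net 84−28=56 ≥ 55 — meets.
  Stage III.1 is satisfied; the patient continues to bear the burden.
Stage III.2 (patient, any credible evidence, weight is at least 25): (j) 25 ≥ 25 — meets.
  Stage III.2 is satisfied; the onus moves to the provider.
Stage III.3 (provider, any credible evidence, weight is at least 25): (k) net 59−34=25 ≥ 25 — meets.
  Stage III.3 carried; the final stage is satisfied.
With every stage satisfied, the provider prevails on this issue.
Per-issue: Issue I → provider; Issue II → patient; Issue III → provider. The patient must prevail on every issue; overall, the provider prevails.

provider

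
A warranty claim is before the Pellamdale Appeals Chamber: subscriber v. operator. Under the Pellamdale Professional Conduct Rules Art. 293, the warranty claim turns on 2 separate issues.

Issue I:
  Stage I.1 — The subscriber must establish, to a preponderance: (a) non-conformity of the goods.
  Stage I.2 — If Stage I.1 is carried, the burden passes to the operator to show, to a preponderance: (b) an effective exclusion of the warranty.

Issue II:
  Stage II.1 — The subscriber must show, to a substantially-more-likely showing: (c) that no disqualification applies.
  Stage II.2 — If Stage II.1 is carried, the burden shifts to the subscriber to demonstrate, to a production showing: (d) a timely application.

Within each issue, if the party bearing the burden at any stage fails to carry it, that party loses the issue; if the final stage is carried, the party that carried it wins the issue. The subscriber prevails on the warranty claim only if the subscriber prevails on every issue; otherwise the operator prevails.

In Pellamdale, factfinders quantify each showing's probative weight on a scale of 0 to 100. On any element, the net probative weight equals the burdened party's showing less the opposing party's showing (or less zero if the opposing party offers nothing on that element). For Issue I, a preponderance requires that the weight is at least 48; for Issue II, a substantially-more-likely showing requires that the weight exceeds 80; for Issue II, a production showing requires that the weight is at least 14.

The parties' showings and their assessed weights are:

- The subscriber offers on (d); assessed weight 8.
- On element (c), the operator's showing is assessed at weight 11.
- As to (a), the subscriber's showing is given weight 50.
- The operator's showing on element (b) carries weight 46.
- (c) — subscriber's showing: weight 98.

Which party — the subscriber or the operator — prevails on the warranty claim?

operator

— Issue I —
Stage I.1 — burden on subscriber; standard: a preponderance (weight is at least 48).
    (a): 50 ≥ 48 [met]
  Stage I.1 is satisfied; the onus moves to the operator.
Stage I.2 — burden on operator; standard: a preponderance (weight is at least 48).
    (b): 46 < 48 [not met]
  Stage I.2 not carried; the operator fails its burden.
The analysis ends at Stage I.2; the subscriber prevails on this issue.
— Issue II —
Stage II.1 — burden on subscriber; standard: a substantially-more-likely showing (weight exceeds 80).
    (c): 98 − 11 = 87 > 80 [met]
  All elements met. The subscriber retains the burden for Stage II.2.
Stage II.2 — burden on subscriber; standard: a production showing (weight is at least 14).
    (d): 8 < 14 [not met]
  The subscriber does not carry Stage II.2.
The operator prevails on this issue.
Per-issue: Issue I → subscriber; Issue II → operator. The subscriber must prevail on every issue; overall, the operator prevails.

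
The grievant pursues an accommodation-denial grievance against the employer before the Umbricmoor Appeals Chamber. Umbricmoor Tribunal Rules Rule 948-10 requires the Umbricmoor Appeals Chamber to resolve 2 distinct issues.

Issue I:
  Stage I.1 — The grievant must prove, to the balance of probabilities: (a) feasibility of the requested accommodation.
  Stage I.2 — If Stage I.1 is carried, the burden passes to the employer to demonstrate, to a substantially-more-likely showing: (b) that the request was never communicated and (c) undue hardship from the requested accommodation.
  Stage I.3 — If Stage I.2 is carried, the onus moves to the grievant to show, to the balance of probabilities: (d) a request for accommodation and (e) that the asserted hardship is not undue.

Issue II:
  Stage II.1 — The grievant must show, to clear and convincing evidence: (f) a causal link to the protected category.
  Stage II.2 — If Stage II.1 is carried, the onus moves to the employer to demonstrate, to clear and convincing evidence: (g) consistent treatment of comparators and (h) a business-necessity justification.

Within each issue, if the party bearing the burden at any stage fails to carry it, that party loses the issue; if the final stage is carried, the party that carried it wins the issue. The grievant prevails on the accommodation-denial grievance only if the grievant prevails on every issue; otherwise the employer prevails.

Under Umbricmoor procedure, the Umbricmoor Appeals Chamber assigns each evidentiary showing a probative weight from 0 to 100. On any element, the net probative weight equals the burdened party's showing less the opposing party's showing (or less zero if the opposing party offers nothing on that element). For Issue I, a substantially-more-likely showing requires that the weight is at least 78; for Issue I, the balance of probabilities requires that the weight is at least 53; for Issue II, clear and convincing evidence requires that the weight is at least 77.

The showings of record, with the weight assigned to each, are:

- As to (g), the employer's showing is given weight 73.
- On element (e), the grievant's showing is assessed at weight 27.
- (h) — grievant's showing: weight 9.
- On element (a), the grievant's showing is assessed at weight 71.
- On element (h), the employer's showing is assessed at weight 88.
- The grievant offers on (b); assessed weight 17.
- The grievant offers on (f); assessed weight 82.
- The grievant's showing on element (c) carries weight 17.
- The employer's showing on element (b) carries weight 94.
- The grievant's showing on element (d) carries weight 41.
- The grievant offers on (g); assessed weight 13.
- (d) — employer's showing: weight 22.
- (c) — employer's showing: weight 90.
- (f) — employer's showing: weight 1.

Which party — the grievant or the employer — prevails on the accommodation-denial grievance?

grievant

— Issue I —
Stage I.1 (grievant, the balance of probabilities, weight is at least 53): (a) 71 ≥ 53 — meets.
  All elements met. The burden passes to the employer.
Stage I.2 (employer, a substantially-more-likely showing, weight is at least 78): (b) net 94−17=77 < 78 — fails; (c) net 90−17=73 < 78 — fails.
  Not every element is met, so the employer fails to carry Stage I.2.
The analysis ends at Stage I.2; the grievant prevails on this issue.
— Issue II —
Stage II.1 — burden on grievant; standard: clear and convincing evidence (weight is at least 77).
    (f): 82 − 1 = 81 ≥ 77 [met]
  The grievant carries Stage II.1; the employer now bears the burden.
Stage II.2 — burden on employer; standard: clear and convincing evidence (weight is at least 77).
    (g): 73 − 13 = 60 < 77 [not met]
    (h): 88 − 9 = 79 ≥ 77 [met]
  Not every element is met, so the employer fails to carry Stage II.2.
The analysis ends at Stage II.2; the grievant prevails on this issue.
Per-issue: Issue I → grievant; Issue II → grievant. The grievant must prevail on every issue; overall, the grievant prevails.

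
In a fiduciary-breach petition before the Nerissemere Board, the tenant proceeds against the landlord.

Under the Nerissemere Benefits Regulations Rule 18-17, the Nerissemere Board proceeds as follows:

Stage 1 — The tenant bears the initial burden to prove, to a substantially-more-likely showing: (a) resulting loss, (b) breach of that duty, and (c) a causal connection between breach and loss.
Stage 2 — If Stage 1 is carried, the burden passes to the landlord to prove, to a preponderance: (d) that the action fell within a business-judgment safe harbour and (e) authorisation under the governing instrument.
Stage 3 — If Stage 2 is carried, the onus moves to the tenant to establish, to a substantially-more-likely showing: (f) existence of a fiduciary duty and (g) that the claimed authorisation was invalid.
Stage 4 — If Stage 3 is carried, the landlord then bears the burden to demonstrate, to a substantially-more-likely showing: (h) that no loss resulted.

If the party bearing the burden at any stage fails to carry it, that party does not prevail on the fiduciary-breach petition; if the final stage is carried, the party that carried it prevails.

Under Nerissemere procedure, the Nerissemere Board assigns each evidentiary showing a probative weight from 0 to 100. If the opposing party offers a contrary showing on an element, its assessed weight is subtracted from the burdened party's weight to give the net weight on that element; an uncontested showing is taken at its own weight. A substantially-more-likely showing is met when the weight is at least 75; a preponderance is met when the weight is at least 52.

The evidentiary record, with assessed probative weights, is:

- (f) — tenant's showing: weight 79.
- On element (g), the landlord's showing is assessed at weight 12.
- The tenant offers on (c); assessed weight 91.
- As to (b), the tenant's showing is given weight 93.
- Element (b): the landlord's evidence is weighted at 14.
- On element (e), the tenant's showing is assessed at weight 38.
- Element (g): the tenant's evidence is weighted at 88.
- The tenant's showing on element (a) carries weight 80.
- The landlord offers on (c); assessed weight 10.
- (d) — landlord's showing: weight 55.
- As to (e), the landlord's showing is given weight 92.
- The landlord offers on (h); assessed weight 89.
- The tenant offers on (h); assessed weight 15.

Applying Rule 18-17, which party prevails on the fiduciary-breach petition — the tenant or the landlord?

tenant

At Stage 1 the tenant must meet a substantially-more-likely showing (weight is at least 75): on (a) the weight is 80, ≥ 75, so (a) meets the standard; on (b) the weight is 93 less the opposing 14 gives net 79, ≥ 75, so (b) meets the standard; on (c) the weight is 91 less the opposing 10 gives net 81, which does reach 75, so (c) meets the standard.
  The tenant carries Stage 1; the landlord now bears the burden.
At Stage 2 the landlord must meet a preponderance (weight is at least 52): on (d) the weight is 55, ≥ 52, so (d) meets the standard; on (e) the weight is 92 less the opposing 38 gives net 54, ≥ 52, so (e) meets the standard.
  The landlord carries Stage 2; the tenant now bears the burden.
At Stage 3 the tenant must meet a substantially-more-likely showing (weight is at least 75): on (f) the weight is 79, ≥ 75, so (f) meets the standard; on (g) the weight is 88 less the opposing 12 gives net 76, ≥ 75, so (g) meets the standard.
  All elements met. The burden passes to the landlord.
At Stage 4 the landlord must meet a substantially-more-likely showing (weight is at least 75): on (h) the weight is 89 less the opposing 15 gives net 74, < 75, so (h) does not meet the standard.
  Not every element is met, so the landlord fails to carry Stage 4.
The analysis ends at Stage 4; the tenant prevails.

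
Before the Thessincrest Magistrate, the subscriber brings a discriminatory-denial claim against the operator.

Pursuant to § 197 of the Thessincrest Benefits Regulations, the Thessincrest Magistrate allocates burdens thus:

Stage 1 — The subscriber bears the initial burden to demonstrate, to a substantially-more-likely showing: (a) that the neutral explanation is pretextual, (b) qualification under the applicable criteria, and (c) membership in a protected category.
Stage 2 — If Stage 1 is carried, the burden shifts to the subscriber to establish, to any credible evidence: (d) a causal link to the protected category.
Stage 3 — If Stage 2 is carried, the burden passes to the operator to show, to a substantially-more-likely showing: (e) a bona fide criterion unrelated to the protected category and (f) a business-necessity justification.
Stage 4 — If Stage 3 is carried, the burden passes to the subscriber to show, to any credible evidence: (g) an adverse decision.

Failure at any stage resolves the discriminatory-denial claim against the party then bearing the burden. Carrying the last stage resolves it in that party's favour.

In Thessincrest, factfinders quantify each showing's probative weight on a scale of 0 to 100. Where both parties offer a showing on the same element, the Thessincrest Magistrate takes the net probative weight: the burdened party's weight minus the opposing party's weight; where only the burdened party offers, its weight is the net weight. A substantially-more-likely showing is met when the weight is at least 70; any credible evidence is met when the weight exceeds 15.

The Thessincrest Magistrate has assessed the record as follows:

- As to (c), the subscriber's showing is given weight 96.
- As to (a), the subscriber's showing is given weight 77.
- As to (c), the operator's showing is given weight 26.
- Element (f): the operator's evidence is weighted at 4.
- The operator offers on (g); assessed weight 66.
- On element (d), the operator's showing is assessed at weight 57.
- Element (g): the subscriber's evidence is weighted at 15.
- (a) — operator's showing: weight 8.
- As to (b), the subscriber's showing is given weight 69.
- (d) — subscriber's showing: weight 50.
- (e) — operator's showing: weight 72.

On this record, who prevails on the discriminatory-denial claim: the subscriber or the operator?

At Stage 1 the subscriber must meet a substantially-more-likely showing (weight is at least 70): on (a) the weight is 77 less the opposing 8 gives net 69, which does not reach 70, so (a) does not meet the standard; on (b) the weight is 69, < 70, so (b) does not meet the standard; on (c) the weight is 96 less the opposing 26 gives net 70, ≥ 70, so (c) meets the standard.
  Not every element is met, so the subscriber fails to carry Stage 1.
So the operator prevails.

operator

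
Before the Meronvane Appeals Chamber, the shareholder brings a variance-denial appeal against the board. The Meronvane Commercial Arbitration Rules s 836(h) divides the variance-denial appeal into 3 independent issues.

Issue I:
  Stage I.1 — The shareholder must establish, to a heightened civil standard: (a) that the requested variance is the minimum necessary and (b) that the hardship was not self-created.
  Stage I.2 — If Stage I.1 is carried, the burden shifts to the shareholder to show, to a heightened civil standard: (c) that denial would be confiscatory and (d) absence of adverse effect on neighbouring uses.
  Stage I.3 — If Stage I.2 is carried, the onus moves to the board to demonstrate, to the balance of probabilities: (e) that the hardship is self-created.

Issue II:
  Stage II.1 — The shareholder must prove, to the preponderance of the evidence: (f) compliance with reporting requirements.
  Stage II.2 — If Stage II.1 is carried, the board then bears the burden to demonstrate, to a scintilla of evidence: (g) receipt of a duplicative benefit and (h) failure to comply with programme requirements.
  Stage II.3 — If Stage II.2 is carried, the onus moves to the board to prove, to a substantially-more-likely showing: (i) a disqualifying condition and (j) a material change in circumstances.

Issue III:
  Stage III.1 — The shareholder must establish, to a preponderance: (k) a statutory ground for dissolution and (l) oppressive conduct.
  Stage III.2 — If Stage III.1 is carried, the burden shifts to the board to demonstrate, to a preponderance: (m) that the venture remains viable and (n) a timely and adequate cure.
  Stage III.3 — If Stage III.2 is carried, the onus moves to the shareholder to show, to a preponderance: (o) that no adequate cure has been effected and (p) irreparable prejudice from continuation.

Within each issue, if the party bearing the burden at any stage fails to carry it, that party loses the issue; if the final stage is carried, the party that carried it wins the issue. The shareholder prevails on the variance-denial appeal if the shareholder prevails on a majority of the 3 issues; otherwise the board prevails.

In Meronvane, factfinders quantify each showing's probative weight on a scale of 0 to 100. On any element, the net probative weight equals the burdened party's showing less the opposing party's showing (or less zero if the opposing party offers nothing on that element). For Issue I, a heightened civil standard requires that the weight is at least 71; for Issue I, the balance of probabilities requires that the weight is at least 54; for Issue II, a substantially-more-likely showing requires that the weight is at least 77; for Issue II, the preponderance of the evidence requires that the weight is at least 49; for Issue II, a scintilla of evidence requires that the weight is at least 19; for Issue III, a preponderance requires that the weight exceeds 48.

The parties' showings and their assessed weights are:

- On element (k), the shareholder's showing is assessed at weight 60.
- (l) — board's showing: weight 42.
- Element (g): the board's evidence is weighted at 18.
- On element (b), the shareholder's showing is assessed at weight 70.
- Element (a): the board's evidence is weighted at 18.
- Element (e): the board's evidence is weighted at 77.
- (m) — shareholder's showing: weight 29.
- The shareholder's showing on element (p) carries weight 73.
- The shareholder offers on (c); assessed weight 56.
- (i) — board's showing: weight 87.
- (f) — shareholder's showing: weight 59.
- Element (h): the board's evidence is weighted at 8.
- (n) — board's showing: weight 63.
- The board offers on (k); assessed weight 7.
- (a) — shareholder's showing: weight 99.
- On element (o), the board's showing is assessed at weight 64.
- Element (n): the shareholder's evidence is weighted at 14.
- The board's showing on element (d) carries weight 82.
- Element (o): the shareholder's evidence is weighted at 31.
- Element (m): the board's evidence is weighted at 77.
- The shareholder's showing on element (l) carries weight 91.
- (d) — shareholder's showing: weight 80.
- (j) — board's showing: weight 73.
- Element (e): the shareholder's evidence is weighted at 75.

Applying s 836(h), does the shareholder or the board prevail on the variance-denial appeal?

shareholder

— Issue I —
Stage I.1 — burden on shareholder; standard: a heightened civil standard (weight is at least 71).
    (a): 99 − 18 = 81 ≥ 71 [met]
    (b): 70 < 71 [not met]
  Not every element is met, so the shareholder fails to carry Stage I.1.
So the board prevails on this issue.
— Issue II —
Stage II.1 (shareholder, the preponderance of the evidence, weight is at least 49): (f) 59 ≥ 49 — meets.
  All elements met. The burden passes to the board.
Stage II.2 (board, a scintilla of evidence, weight is at least 19): (g) 18 < 19 — fails; (h) 8 < 19 — fails.
  The board does not carry Stage II.2.
So the shareholder prevails on this issue.
— Issue III —
Stage III.1 (shareholder, a preponderance, weight exceeds 48): (k) net 60−7=53 > 48 — meets; (l) net 91−42=49 > 48 — meets.
  The shareholder carries Stage III.1; the board now bears the burden.
Stage III.2 (board, a preponderance, weight exceeds 48): (m) net 77−29=48 ≤ 48 — fails; (n) net 63−14=49 > 48 — meets.
  Stage III.2 not carried; the board fails its burden.
The analysis ends at Stage III.2; the shareholder prevails on this issue.
Per-issue: Issue I → board; Issue II → shareholder; Issue III → shareholder. The shareholder must prevail on a majority of issues; overall, the shareholder prevails.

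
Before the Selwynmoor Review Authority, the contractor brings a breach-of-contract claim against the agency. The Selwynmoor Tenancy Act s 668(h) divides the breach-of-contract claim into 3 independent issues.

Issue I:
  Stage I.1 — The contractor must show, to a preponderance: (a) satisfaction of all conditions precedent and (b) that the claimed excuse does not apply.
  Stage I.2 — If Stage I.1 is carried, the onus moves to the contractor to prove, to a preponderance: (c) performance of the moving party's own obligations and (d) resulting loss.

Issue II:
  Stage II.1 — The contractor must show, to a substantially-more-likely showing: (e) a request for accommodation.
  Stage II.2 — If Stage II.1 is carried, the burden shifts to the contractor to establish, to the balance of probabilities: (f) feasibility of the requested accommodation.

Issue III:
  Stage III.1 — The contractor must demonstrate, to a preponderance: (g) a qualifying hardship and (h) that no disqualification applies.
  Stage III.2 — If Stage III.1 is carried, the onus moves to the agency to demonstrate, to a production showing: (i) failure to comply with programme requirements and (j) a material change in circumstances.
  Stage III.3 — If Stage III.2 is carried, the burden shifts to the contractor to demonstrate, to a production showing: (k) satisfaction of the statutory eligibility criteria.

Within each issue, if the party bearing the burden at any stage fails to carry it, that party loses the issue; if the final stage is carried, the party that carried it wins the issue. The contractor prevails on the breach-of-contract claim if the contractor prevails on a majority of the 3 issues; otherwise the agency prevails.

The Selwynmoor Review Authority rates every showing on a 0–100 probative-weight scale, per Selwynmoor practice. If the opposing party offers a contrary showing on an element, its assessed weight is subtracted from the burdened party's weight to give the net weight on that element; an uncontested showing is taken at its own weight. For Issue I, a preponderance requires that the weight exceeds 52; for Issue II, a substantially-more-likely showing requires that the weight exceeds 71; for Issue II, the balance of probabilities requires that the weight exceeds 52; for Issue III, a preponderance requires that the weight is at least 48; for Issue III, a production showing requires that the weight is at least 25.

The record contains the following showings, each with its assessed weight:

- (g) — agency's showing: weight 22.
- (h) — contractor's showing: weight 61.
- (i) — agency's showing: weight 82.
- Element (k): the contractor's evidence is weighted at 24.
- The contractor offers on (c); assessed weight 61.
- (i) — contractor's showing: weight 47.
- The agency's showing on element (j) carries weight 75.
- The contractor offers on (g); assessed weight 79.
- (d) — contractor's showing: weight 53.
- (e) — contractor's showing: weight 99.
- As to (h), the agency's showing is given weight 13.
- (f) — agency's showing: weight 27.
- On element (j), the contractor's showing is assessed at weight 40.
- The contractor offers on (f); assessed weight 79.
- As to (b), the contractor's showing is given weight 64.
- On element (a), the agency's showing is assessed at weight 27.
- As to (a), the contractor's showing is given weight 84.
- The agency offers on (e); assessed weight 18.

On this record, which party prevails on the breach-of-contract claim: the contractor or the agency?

— Issue I —
Stage I.1 (contractor, a preponderance, weight exceeds 52): (a) net 84−27=57 > 52 — meets; (b) 64 > 52 — meets.
  Stage I.1 is satisfied; the contractor continues to bear the burden.
Stage I.2 (contractor, a preponderance, weight exceeds 52): (c) 61 > 52 — meets; (d) 53 > 52 — meets.
  All elements met at the final stage.
Every stage carried; the contractor prevails on this issue.
— Issue II —
At Stage II.1 the contractor must meet a substantially-more-likely showing (weight exceeds 71): on (e) the weight is 99 less the opposing 18 gives net 81, which does exceed 71, so (e) meets the standard.
  All elements met. The contractor retains the burden for Stage II.2.
At Stage II.2 the contractor must meet the balance of probabilities (weight exceeds 52): on (f) the weight is 79 less the opposing 27 gives net 52, which does not exceed 52, so (f) does not meet the standard.
  The contractor does not carry Stage II.2.
So the agency prevails on this issue.
— Issue III —
At Stage III.1 the contractor must meet a preponderance (weight is at least 48): on (g) the weight is 79 less the opposing 22 gives net 57, which does reach 48, so (g) meets the standard; on (h) the weight is 61 less the opposing 13 gives net 48, which does reach 48, so (h) meets the standard.
  Stage III.1 is satisfied; the onus moves to the agency.
At Stage III.2 the agency must meet a production showing (weight is at least 25): on (i) the weight is 82 less the opposing 47 gives net 35, ≥ 25, so (i) meets the standard; on (j) the weight is 75 less the opposing 40 gives net 35, ≥ 25, so (j) meets the standard.
  All elements met. The burden passes to the contractor.
At Stage III.3 the contractor must meet a production showing (weight is at least 25): on (k) the weight is 24, which does not reach 25, so (k) does not meet the standard.
  Not every element is met, so the contractor fails to carry Stage III.3.
So the agency prevails on this issue.
Per-issue: Issue I → contractor; Issue II → agency; Issue III → agency. The contractor must prevail on a majority of issues; overall, the agency prevails.

agency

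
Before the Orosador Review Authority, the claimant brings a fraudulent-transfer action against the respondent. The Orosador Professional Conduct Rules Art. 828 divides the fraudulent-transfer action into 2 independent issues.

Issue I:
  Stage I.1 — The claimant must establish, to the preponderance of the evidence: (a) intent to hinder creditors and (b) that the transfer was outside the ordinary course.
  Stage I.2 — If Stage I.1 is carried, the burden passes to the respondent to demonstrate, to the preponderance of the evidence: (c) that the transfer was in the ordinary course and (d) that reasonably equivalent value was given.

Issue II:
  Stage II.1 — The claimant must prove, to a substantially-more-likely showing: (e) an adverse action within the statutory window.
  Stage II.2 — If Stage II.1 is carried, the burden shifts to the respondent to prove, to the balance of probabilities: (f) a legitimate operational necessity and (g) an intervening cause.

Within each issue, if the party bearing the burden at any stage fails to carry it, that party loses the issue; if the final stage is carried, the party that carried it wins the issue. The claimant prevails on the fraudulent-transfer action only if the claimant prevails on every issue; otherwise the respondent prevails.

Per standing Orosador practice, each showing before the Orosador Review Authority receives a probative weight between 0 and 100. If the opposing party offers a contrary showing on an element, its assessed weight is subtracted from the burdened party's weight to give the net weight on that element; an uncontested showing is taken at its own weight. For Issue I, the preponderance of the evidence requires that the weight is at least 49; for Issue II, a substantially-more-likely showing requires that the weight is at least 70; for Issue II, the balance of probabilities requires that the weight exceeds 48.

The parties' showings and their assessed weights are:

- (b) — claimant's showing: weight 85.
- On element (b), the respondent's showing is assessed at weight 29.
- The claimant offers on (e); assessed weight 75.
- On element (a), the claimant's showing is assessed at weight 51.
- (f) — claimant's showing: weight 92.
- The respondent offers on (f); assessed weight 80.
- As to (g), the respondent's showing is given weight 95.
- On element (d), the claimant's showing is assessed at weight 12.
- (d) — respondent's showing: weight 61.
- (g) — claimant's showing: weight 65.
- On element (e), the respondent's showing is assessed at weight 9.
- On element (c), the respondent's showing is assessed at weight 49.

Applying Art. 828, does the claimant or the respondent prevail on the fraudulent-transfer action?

— Issue I —
Stage I.1 — burden on claimant; standard: the preponderance of the evidence (weight is at least 49).
    (a): 51 ≥ 49 [met]
    (b): 85 − 29 = 56 ≥ 49 [met]
  Stage I.1 carried; the burden shifts to the respondent.
Stage I.2 — burden on respondent; standard: the preponderance of the evidence (weight is at least 49).
    (c): 49 ≥ 49 [met]
    (d): 61 − 12 = 49 ≥ 49 [met]
  The respondent carries the last stage.
All stages carried — the respondent prevails on this issue.
— Issue II —
Stage II.1 (claimant, a substantially-more-likely showing, weight is at least 70): (e) net 75−9=66 < 70 — fails.
  Stage II.1 not carried; the claimant fails its burden.
The respondent prevails on this issue.
Per-issue: Issue I → respondent; Issue II → respondent. The claimant must prevail on every issue; overall, the respondent prevails.

respondent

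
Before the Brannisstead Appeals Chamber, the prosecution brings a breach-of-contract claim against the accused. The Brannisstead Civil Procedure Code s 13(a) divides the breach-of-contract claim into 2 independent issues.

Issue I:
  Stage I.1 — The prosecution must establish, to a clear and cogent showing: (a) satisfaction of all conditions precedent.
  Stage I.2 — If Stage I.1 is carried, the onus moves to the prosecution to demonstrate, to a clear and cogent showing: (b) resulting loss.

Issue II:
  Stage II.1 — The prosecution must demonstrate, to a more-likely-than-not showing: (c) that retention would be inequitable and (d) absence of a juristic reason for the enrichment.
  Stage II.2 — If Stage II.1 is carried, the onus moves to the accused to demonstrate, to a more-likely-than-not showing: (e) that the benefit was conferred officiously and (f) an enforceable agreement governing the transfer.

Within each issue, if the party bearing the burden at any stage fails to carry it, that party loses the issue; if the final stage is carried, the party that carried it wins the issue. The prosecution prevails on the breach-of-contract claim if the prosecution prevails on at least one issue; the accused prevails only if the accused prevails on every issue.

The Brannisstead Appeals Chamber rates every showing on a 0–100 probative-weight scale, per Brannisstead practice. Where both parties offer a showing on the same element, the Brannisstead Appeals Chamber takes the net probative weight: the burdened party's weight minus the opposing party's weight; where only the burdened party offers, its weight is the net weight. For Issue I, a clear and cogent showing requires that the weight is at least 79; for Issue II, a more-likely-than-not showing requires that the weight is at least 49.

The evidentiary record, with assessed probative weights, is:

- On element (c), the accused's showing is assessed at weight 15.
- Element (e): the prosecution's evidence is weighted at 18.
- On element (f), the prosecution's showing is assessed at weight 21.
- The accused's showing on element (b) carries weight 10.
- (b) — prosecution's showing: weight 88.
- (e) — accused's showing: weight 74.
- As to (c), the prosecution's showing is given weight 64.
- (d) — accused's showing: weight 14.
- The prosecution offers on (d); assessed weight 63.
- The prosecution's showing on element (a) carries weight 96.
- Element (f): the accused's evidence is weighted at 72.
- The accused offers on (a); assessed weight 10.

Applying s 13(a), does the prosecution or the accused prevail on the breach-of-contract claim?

— Issue I —
Stage I.1 (prosecution, a clear and cogent showing, weight is at least 79): (a) net 96−10=86 ≥ 79 — meets.
  All elements met. The prosecution retains the burden for Stage I.2.
Stage I.2 (prosecution, a clear and cogent showing, weight is at least 79): (b) net 88−10=78 < 79 — fails.
  Not every element is met, so the prosecution fails to carry Stage I.2.
The accused prevails on this issue.
— Issue II —
At Stage II.1 the prosecution must meet a more-likely-than-not showing (weight is at least 49): on (c) the weight is 64 less the opposing 15 gives net 49, ≥ 49, so (c) meets the standard; on (d) the weight is 63 less the opposing 14 gives net 49, ≥ 49, so (d) meets the standard.
  Stage II.1 is satisfied; the onus moves to the accused.
At Stage II.2 the accused must meet a more-likely-than-not showing (weight is at least 49): on (e) the weight is 74 less the opposing 18 gives net 56, which does reach 49, so (e) meets the standard; on (f) the weight is 72 less the opposing 21 gives net 51, which does reach 49, so (f) meets the standard.
  Stage II.2 carried; the final stage is satisfied.
All stages carried — the accused prevails on this issue.
Per-issue: Issue I → accused; Issue II → accused. The prosecution must prevail on at least one issue; overall, the accused prevails.

accused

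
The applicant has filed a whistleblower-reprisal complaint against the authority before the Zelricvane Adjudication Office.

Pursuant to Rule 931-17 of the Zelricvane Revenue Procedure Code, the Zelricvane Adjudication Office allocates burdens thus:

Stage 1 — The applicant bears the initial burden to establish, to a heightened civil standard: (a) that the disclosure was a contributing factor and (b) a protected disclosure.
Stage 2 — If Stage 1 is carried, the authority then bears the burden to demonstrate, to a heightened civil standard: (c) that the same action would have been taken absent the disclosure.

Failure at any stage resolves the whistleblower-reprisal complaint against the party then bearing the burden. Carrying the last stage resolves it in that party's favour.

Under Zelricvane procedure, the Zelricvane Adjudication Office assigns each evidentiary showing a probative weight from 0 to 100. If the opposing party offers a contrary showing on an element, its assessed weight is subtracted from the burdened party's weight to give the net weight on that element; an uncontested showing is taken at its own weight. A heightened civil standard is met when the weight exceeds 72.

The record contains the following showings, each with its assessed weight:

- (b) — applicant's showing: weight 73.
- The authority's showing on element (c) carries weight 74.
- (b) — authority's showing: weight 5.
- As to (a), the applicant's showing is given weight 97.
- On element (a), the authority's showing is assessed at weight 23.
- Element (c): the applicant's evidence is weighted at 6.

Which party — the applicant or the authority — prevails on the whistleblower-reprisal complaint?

authority

Stage 1 (applicant, a heightened civil standard, weight exceeds 72): (a) net 97−23=74 > 72 — meets; (b) net 73−5=68 ≤ 72 — fails.
  Stage 1 not carried; the applicant fails its burden.
The authority prevails.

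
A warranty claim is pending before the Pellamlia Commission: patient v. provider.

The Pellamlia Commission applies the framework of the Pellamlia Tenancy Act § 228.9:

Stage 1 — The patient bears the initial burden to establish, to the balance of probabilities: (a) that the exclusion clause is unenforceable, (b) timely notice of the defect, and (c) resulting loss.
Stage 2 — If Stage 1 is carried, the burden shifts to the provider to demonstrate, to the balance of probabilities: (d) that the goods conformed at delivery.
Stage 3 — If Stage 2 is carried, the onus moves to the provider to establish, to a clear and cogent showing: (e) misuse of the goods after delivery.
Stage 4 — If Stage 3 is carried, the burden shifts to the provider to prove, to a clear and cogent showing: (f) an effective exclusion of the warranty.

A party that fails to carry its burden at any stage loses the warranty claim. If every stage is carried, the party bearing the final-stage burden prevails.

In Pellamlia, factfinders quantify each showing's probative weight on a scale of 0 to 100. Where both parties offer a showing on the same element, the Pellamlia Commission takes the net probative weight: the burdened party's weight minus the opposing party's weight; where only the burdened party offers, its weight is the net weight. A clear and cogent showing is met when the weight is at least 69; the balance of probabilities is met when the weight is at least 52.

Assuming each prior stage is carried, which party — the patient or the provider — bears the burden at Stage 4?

provider

Stage 4's rule assigns the burden to the provider (to a clear and cogent showing).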